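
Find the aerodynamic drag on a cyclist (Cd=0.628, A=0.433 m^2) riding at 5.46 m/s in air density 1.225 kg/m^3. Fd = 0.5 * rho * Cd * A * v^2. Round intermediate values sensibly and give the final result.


Fd = 0.5 * 1.225 * 0.628 * 0.433 * 5.46^2
= 0.5 * 1.225 * 0.628 * 0.433 * 29.8116
= 4.965 N

4.965 N


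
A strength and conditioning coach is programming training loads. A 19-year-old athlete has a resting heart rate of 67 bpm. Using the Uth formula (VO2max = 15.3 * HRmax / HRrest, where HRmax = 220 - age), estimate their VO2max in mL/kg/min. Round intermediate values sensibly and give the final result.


HRmax = 220 - 19 = 201 bpm
Ratio = HRmax / HRrest = 201 / 67 = 3.0
VO2max = 15.3 * 3.0 = 45.9 mL/kg/min

45.9 mL/kg/min


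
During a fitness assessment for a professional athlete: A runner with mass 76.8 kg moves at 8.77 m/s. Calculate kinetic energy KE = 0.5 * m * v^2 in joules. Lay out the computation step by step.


v^2 = 8.77^2 = 76.9129
KE = 0.5 * 76.8 * 76.9129
= 2953.46 J

2953.46 J


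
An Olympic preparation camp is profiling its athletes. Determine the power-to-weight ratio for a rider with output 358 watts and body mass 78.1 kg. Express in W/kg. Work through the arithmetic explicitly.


P/W = 358 / 78.1 = 4.584 W/kg

4.584 W/kg


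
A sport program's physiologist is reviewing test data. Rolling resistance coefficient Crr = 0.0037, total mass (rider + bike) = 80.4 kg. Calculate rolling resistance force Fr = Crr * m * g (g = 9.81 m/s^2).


Fr = Crr * m * g
= 0.0037 * 80.4 * 9.81
= 2.918 N

2.918 N


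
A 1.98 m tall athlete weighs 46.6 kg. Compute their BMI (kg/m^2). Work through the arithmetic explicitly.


height^2 = 3.9204 m^2
BMI = 46.6 / 3.9204 = 11.89 kg/m^2

11.89 kg/m^2


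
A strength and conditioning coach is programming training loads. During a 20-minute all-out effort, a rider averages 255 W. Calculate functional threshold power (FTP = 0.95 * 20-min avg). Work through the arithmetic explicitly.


FTP = 0.95 * 255
= 242.25 W

242.25 W


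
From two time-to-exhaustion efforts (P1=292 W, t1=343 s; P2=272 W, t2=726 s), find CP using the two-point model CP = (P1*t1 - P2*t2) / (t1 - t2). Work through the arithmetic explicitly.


Work in trial 1 = 100156 J
Work in trial 2 = 197472 J
Delta work = -97316 J
Delta time = -383 s
CP = -97316 / -383 = 254.09 W

254.09 W


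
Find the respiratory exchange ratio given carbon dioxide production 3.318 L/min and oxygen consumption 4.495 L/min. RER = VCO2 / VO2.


VCO2 = 3.318 L/min
VO2 = 4.495 L/min
RER = 3.318 / 4.495 = 0.7382

0.7382


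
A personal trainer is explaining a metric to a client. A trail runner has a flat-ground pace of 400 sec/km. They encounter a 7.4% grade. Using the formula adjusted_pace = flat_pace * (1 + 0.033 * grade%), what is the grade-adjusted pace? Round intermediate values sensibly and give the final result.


Grade factor = 1 + 0.033 * 7.4 = 1.2442
Adjusted = 400 * 1.2442 = 497.68 sec/km

497.68 s/km


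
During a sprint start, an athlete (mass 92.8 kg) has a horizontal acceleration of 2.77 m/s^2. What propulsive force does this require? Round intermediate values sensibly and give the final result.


Propulsive force = mass * acceleration
= 92.8 kg * 2.77 m/s^2
= 257.06 N

257.06 N


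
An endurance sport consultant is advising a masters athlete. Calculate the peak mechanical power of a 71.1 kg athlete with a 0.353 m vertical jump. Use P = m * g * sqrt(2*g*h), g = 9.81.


First, sqrt(2gh) = sqrt(2 * 9.81 * 0.353)
= sqrt(6.92586) = 2.631703 m/s
Power = 71.1 * 9.81 * 2.631703 = 1835.59 W

1835.59 W


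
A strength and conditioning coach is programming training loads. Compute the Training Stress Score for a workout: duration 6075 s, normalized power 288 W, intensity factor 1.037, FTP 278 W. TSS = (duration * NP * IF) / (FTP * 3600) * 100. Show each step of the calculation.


Product = 6075 * 288 * 1.037 = 1814335.2
Base = 278 * 3600 = 1000800
TSS = 1814335.2 / 1000800 * 100 = 181.29

181.29 TSS


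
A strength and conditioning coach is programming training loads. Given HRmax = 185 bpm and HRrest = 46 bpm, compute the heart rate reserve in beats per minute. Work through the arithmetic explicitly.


Heart rate reserve = maximum HR minus resting HR
HRR = 185 - 46 = 139 bpm

139 bpm


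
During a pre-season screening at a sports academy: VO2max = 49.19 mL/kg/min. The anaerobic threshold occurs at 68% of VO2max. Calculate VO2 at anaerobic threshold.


AT fraction = 68 / 100 = 0.68
AT VO2 = 49.19 * 0.68
= 33.45 mL/kg/min

33.45 mL/kg/min


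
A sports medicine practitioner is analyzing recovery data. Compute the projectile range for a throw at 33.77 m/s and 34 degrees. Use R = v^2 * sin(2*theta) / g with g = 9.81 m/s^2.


Two times the angle = 68 degrees
sin(68) = 0.927184
R = 1140.4129 * 0.927184 / 9.81 = 107.785 m

107.785 m


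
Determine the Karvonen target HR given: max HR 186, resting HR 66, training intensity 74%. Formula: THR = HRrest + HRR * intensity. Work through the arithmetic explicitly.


HRR = HRmax - HRrest = 186 - 66 = 120
THR = 66 + 120 * 0.74
= 154.8 bpm

154.8 bpm


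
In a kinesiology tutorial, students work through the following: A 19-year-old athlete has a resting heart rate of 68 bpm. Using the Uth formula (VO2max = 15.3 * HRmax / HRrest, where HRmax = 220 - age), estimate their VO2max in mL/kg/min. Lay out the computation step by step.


HRmax = 220 - 19 = 201 bpm
Ratio = HRmax / HRrest = 201 / 68 = 2.9559
VO2max = 15.3 * 2.9559 = 45.23 mL/kg/min

45.23 mL/kg/min


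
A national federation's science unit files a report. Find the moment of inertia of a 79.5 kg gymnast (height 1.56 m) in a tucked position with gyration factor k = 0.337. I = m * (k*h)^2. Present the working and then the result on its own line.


Radius of gyration = 0.337 * 1.56 = 0.52572 m
I = 79.5 * 0.52572^2
= 79.5 * 0.276382
= 21.972 kg*m^2

21.972 kg*m^2


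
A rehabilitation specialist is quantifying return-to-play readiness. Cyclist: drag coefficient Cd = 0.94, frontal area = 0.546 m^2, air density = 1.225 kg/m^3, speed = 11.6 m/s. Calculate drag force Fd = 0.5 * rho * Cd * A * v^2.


v^2 = 11.6^2 = 134.56
Fd = 0.5 * 1.225 * 0.94 * 0.546 * 134.56
= 42.3 N

42.3 N


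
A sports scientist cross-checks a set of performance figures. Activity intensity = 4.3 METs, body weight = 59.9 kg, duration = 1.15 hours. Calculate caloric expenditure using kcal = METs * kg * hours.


kcal = 4.3 * 59.9 * 1.15
= 257.57 * 1.15
= 296.21 kcal

296.21 kcal


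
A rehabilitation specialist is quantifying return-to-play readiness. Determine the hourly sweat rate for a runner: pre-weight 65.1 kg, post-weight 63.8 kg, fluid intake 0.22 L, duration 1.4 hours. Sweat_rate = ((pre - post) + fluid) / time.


Mass lost = 65.1 - 63.8 = 1.3 kg
Add fluid consumed: 1.3 + 0.22 = 1.52 L total sweat
Sweat rate = 1.52 / 1.4 = 1.086 L/h

1.086 L/h


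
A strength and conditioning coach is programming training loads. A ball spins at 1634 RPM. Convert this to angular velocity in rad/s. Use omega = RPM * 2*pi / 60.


omega = 1634 * 2 * pi / 60
= 1634 * 6.28318531 / 60
= 10266.725 / 60
= 171.112 rad/s

171.112 rad/s


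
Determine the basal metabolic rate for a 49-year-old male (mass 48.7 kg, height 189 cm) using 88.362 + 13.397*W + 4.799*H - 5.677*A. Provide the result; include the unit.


BMR = 88.362 + 13.397*48.7 + 4.799*189 - 5.677*49
= 1369.63 kcal/day

1369.63 kcal/day


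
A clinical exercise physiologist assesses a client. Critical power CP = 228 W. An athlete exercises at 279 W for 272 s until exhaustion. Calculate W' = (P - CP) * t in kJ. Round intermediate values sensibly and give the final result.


P - CP = 279 - 228 = 51 W
W' = 51 * 272 = 13872 J
= 13872 / 1000 = 13.872 kJ

13.872 kJ


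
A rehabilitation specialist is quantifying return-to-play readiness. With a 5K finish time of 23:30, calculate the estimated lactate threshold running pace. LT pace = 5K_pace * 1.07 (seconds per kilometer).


Race duration = 1410 s for 5 km
Average pace = 1410 / 5 = 282.0 s/km
LT pace = 282.0 * 1.07
= 301.74 s/km

301.74 s/km


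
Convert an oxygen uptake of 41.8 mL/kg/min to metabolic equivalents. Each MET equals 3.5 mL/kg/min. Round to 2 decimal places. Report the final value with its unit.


One MET = 3.5 mL/kg/min
Number of METs = 41.8 / 3.5
= 11.94 METs

11.94 METs


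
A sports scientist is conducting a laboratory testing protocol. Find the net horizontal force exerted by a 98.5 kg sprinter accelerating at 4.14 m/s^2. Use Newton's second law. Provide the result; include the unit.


Newton's second law: F = m * a
F = 98.5 * 4.14 = 407.79 N

407.79 N


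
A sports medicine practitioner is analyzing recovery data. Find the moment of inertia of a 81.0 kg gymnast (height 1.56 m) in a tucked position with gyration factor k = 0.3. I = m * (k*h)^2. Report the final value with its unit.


Radius of gyration = 0.3 * 1.56 = 0.468 m
I = 81.0 * 0.468^2
= 81.0 * 0.219024
= 17.741 kg*m^2

17.741 kg*m^2


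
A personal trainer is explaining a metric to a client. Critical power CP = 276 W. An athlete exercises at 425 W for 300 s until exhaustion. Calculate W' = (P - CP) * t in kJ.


P - CP = 425 - 276 = 149 W
W' = 149 * 300 = 44700 J
= 44700 / 1000 = 44.7 kJ

44.7 kJ


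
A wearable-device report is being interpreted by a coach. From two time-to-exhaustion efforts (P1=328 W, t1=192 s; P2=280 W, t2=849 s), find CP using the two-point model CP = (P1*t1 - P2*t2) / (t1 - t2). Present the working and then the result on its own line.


Work in trial 1 = 62976 J
Work in trial 2 = 237720 J
Delta work = -174744 J
Delta time = -657 s
CP = -174744 / -657 = 265.97 W

265.97 W


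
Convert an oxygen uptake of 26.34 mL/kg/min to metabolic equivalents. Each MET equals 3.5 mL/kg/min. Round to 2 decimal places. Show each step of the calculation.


One MET = 3.5 mL/kg/min
Number of METs = 26.34 / 3.5
= 7.53 METs

7.53 METs


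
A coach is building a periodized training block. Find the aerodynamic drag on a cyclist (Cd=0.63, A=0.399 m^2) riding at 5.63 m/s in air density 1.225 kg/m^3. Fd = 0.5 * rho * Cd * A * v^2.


Fd = 0.5 * 1.225 * 0.63 * 0.399 * 5.63^2
= 0.5 * 1.225 * 0.63 * 0.399 * 31.6969
= 4.88 N

4.88 N


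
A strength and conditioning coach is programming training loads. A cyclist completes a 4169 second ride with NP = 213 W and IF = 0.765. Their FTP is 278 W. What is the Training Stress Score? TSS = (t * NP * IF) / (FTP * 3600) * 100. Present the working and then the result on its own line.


t * NP * IF = 4169 * 213 * 0.765 = 679317.705
FTP * 3600 = 1000800
TSS = (679317.705 / 1000800) * 100 = 67.88

67.88 TSS


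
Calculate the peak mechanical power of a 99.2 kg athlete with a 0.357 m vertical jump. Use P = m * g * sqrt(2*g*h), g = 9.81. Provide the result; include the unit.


First, sqrt(2gh) = sqrt(2 * 9.81 * 0.357)
= sqrt(7.00434) = 2.646571 m/s
Power = 99.2 * 9.81 * 2.646571 = 2575.52 W

2575.52 W


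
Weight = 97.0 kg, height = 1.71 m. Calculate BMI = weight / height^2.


height^2 = 1.71^2 = 2.9241
BMI = 97.0 / 2.9241 = 33.17 kg/m^2

33.17 kg/m^2


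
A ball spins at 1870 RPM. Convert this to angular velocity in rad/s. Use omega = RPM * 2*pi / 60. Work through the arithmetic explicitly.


omega = 1870 * 2 * pi / 60
= 1870 * 6.28318531 / 60
= 11749.557 / 60
= 195.826 rad/s

195.826 rad/s


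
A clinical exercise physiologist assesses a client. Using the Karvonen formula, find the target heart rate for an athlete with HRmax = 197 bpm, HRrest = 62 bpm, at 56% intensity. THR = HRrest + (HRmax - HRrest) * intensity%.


HRR = 197 - 62 = 135
THR = 62 + 135 * 0.56
= 62 + 75.6
= 137.6 bpm

137.6 bpm


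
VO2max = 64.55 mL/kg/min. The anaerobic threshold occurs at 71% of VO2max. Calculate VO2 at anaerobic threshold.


AT fraction = 71 / 100 = 0.71
AT VO2 = 64.55 * 0.71
= 45.83 mL/kg/min

45.83 mL/kg/min


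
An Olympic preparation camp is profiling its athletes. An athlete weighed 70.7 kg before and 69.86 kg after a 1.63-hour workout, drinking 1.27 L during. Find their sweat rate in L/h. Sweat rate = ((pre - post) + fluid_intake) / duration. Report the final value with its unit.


Body mass change = 0.84 kg
Total sweat loss = 0.84 + 1.27 = 2.11 L
Rate = 2.11 / 1.63 = 1.294 L/h

1.294 L/h


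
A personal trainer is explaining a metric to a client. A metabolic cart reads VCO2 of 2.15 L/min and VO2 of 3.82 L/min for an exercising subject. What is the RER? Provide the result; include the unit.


RER = VCO2 / VO2 = 2.15 / 3.82 = 0.5628

0.5628


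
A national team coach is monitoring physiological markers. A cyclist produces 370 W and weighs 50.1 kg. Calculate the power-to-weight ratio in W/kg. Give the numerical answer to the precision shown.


P/W = power / mass
= 370 / 50.1
= 7.385 W/kg

7.385 W/kg


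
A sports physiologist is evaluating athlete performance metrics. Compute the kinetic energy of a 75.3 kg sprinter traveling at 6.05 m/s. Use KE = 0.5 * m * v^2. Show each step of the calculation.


Velocity squared = 36.6025
KE = 0.5 * 75.3 * 36.6025 = 1378.08 J

1378.08 J


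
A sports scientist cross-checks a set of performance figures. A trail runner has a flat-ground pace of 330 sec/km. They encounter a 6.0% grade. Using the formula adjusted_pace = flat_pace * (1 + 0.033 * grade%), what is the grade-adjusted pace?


Grade factor = 1 + 0.033 * 6.0 = 1.198
Adjusted = 330 * 1.198 = 395.34 sec/km

395.34 s/km


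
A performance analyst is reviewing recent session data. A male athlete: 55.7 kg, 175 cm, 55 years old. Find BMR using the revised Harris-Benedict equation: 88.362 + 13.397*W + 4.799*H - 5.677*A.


Intercept = 88.362
Weight contribution = 13.397 * 55.7 = 746.2129
Height contribution = 4.799 * 175 = 839.825
Age contribution = 5.677 * 55 = 312.235
BMR = 88.362 + 746.2129 + 839.825 - 312.235
= 1362.16 kcal/day

1362.16 kcal/day


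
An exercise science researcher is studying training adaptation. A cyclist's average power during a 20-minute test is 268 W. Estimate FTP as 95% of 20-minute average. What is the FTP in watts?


FTP = 20-min power * 0.95
= 268 * 0.95
= 254.6 W

254.6 W


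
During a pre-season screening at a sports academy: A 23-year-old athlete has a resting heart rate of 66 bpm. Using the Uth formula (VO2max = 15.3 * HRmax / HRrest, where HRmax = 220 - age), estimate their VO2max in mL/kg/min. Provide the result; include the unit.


HRmax = 220 - 23 = 197 bpm
Ratio = HRmax / HRrest = 197 / 66 = 2.9848
VO2max = 15.3 * 2.9848 = 45.67 mL/kg/min

45.67 mL/kg/min


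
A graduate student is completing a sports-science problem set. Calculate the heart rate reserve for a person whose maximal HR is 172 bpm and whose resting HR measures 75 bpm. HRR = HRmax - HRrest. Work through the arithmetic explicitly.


HRmax = 172 bpm
HRrest = 75 bpm
HRR = 172 - 75 = 97 bpm

97 bpm


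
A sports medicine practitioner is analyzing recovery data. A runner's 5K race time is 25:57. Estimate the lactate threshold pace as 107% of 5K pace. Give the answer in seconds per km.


Total race time = 25*60 + 57 = 1557 seconds
5K pace = 1557 / 5 = 311.4 sec/km
LT pace = 311.4 * 1.07 = 333.2 sec/km

333.2 s/km


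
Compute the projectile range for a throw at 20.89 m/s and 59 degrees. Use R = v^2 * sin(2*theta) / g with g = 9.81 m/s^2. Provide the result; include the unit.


Two times the angle = 118 degrees
sin(118) = 0.882948
R = 436.3921 * 0.882948 / 9.81 = 39.277 m

39.277 m


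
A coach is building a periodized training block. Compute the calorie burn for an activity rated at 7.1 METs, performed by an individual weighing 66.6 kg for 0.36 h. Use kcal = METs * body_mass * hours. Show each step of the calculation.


Product of METs and mass = 7.1 * 66.6 = 472.86
Total kcal = 472.86 * 0.36 = 170.23 kcal

170.23 kcal


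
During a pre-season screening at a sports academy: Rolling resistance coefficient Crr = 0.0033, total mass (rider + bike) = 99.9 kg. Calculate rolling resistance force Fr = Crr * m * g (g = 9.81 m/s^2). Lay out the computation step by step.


Fr = Crr * m * g
= 0.0033 * 99.9 * 9.81
= 3.234 N

3.234 N


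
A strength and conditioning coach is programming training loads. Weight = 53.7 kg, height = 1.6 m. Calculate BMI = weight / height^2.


height^2 = 1.6^2 = 2.56
BMI = 53.7 / 2.56 = 20.98 kg/m^2

20.98 kg/m^2


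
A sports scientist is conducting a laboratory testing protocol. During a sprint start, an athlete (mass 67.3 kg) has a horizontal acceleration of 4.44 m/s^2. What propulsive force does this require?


Propulsive force = mass * acceleration
= 67.3 kg * 4.44 m/s^2
= 298.81 N

298.81 N


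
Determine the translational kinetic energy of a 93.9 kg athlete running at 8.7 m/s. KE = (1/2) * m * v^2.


KE = 0.5 * m * v^2
= 0.5 * 93.9 * 8.7^2
= 0.5 * 93.9 * 75.69
= 3553.65 J

3553.65 J


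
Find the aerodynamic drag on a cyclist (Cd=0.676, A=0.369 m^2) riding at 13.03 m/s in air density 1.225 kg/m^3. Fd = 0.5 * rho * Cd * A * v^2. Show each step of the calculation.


Fd = 0.5 * 1.225 * 0.676 * 0.369 * 13.03^2
= 0.5 * 1.225 * 0.676 * 0.369 * 169.7809
= 25.94 N

25.94 N


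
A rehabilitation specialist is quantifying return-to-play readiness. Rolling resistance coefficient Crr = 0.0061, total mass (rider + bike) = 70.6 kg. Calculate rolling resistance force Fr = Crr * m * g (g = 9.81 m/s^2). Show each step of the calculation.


Fr = Crr * m * g
= 0.0061 * 70.6 * 9.81
= 4.225 N

4.225 N


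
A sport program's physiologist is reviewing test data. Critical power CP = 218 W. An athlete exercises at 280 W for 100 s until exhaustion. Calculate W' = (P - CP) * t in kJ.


P - CP = 280 - 218 = 62 W
W' = 62 * 100 = 6200 J
= 6200 / 1000 = 6.2 kJ

6.2 kJ


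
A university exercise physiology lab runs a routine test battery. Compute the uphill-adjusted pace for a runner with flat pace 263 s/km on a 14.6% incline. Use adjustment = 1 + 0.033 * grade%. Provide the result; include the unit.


Adjustment factor = 1 + 0.033 * 14.6 = 1.4818
Grade-adjusted pace = 263 * 1.4818 = 389.71 s/km

389.71 s/km


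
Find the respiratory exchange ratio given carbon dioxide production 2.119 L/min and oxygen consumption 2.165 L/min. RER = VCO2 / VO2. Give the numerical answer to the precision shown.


VCO2 = 2.119 L/min
VO2 = 2.165 L/min
RER = 2.119 / 2.165 = 0.9788

0.9788


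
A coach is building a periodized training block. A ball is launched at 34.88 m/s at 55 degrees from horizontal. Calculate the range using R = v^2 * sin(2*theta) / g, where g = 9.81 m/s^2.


sin(2 * 55) = sin(110) = 0.939693
v^2 = 34.88^2 = 1216.6144
R = 1216.6144 * 0.939693 / 9.81
= 116.539 m

116.539 m


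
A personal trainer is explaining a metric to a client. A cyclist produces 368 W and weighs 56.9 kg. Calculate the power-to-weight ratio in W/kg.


P/W = power / mass
= 368 / 56.9
= 6.467 W/kg

6.467 W/kg


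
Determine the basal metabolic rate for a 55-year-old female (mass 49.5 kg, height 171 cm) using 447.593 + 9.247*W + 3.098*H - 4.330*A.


BMR = 447.593 + 9.247*49.5 + 3.098*171 - 4.330*55
= 1196.93 kcal/day

1196.93 kcal/day


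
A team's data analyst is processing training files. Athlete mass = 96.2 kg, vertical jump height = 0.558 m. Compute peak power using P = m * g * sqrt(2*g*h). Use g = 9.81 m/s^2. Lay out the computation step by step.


sqrt(2 * 9.81 * 0.558) = sqrt(10.94796) = 3.30877 m/s
P = 96.2 * 9.81 * 3.30877
= 3122.56 W

3122.56 W


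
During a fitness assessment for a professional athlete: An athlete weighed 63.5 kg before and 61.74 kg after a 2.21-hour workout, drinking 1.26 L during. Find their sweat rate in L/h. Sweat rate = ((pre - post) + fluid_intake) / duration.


Body mass change = 1.76 kg
Total sweat loss = 1.76 + 1.26 = 3.02 L
Rate = 3.02 / 2.21 = 1.367 L/h

1.367 L/h


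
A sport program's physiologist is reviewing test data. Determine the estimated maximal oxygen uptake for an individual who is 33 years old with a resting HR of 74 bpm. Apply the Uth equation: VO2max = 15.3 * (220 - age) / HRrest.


HRmax = 220 - 33 = 187
VO2max = 15.3 * (187 / 74)
= 15.3 * 2.527
= 38.66 mL/kg/min

38.66 mL/kg/min


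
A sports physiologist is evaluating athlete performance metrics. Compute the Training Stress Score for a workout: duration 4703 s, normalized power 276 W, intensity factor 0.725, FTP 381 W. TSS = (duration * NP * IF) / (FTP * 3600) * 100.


Product = 4703 * 276 * 0.725 = 941070.3
Base = 381 * 3600 = 1371600
TSS = 941070.3 / 1371600 * 100 = 68.61

68.61 TSS


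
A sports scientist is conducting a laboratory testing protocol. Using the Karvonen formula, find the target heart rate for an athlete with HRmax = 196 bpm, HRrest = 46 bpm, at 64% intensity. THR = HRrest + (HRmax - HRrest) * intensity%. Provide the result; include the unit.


HRR = 196 - 46 = 150
THR = 46 + 150 * 0.64
= 46 + 96.0
= 142.0 bpm

142.0 bpm


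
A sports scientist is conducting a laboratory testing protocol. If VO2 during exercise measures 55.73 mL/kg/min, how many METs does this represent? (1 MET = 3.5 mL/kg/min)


METs = VO2 / 3.5 = 55.73 / 3.5 = 15.92

15.92 METs


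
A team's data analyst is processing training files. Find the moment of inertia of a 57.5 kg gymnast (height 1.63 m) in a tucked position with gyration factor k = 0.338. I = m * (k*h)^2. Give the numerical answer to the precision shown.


Radius of gyration = 0.338 * 1.63 = 0.55094 m
I = 57.5 * 0.55094^2
= 57.5 * 0.303535
= 17.453 kg*m^2

17.453 kg*m^2


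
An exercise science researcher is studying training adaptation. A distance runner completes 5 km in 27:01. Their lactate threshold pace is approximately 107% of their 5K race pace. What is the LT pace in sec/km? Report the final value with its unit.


Convert to seconds: 27 min 1 s = 1621 s
Pace per km = 1621 / 5 = 324.2 s/km
LT pace = 324.2 * 1.07 = 346.89 s/km

346.89 s/km


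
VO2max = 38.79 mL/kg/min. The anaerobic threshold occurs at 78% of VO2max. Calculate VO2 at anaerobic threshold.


AT fraction = 78 / 100 = 0.78
AT VO2 = 38.79 * 0.78
= 30.26 mL/kg/min

30.26 mL/kg/min


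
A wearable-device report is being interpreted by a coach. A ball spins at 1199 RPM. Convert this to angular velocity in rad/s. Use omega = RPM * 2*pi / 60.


omega = 1199 * 2 * pi / 60
= 1199 * 6.28318531 / 60
= 7533.539 / 60
= 125.559 rad/s

125.559 rad/s


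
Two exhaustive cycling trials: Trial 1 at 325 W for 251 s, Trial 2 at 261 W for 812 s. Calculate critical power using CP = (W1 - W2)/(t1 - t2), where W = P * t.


W1 = 325 * 251 = 81575 J
W2 = 261 * 812 = 211932 J
CP = (81575 - 211932) / (251 - 812)
= -130357 / -561
= 232.37 W

232.37 W


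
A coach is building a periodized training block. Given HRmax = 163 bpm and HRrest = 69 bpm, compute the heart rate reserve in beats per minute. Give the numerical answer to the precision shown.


Heart rate reserve = maximum HR minus resting HR
HRR = 163 - 69 = 94 bpm

94 bpm


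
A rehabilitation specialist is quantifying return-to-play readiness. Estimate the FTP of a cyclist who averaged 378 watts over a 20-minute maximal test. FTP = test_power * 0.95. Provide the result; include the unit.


FTP = 378 * 0.95 = 359.1 W

359.1 W


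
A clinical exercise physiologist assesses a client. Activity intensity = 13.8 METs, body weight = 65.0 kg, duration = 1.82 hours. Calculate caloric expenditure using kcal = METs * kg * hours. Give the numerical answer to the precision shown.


kcal = 13.8 * 65.0 * 1.82
= 897.0 * 1.82
= 1632.54 kcal

1632.54 kcal


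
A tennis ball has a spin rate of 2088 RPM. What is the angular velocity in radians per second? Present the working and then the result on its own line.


Convert RPM to rad/s: multiply by 2*pi and divide by 60
omega = 2088 * 2 * pi / 60
= 218.655 rad/s

218.655 rad/s


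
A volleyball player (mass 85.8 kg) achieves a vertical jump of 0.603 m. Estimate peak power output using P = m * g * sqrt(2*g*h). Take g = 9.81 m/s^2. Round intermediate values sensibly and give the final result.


2 * g * h = 2 * 9.81 * 0.603 = 11.83086
sqrt(11.83086) = 3.439602 m/s
P = 85.8 * 9.81 * 3.439602 = 2895.11 W

2895.11 W


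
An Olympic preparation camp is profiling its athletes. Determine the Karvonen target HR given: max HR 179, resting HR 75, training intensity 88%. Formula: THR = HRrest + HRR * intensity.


HRR = HRmax - HRrest = 179 - 75 = 104
THR = 75 + 104 * 0.88
= 166.52 bpm

166.52 bpm


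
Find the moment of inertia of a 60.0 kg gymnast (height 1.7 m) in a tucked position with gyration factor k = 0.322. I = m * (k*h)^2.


Radius of gyration = 0.322 * 1.7 = 0.5474 m
I = 60.0 * 0.5474^2
= 60.0 * 0.299647
= 17.979 kg*m^2

17.979 kg*m^2


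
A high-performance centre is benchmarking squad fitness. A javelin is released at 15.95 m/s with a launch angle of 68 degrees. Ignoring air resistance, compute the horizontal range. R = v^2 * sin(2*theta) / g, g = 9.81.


Launch speed squared = 254.4025
sin(2 * 68 deg) = 0.694658
Range = 254.4025 * 0.694658 / 9.81
= 18.015 m

18.015 m


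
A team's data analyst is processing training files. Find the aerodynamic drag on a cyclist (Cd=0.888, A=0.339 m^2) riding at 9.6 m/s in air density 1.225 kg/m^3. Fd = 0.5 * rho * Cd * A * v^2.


Fd = 0.5 * 1.225 * 0.888 * 0.339 * 9.6^2
= 0.5 * 1.225 * 0.888 * 0.339 * 92.16
= 16.993 N

16.993 N


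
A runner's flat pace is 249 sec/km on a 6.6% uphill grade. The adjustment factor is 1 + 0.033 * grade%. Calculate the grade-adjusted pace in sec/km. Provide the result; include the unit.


Factor = 1 + 0.033 * 6.6 = 1.2178
Adjusted pace = 249 * 1.2178
= 303.23 sec/km

303.23 s/km


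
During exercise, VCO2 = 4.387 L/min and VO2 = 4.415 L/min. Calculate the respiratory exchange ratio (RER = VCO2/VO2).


RER = VCO2 / VO2
= 4.387 / 4.415
= 0.9937

0.9937


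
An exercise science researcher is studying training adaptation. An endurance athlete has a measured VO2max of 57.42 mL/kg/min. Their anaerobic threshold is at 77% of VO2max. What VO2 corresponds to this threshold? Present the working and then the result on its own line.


Anaerobic threshold VO2 = VO2max * 77%
= 57.42 * 0.77
= 44.21 mL/kg/min

44.21 mL/kg/min


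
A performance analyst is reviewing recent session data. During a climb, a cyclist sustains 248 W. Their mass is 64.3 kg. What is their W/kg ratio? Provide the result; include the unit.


Power-to-weight = 248 W / 64.3 kg
= 3.857 W/kg

3.857 W/kg


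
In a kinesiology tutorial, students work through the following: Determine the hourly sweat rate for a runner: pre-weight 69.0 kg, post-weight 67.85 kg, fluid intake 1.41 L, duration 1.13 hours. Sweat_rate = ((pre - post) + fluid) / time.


Mass lost = 69.0 - 67.85 = 1.15 kg
Add fluid consumed: 1.15 + 1.41 = 2.56 L total sweat
Sweat rate = 2.56 / 1.13 = 2.265 L/h

2.265 L/h


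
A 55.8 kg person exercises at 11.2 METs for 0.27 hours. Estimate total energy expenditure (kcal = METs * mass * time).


Energy = METs * mass(kg) * time(h)
= 11.2 * 55.8 * 0.27
= 168.74 kcal

168.74 kcal


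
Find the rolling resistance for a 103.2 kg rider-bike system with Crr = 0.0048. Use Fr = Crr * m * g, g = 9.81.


m * g = 103.2 * 9.81 = 1012.392 N
Fr = 0.0048 * 1012.392 = 4.859 N

4.859 N


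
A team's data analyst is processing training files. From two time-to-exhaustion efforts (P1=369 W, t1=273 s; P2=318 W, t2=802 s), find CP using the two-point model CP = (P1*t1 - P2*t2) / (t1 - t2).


Work in trial 1 = 100737 J
Work in trial 2 = 255036 J
Delta work = -154299 J
Delta time = -529 s
CP = -154299 / -529 = 291.68 W

291.68 W


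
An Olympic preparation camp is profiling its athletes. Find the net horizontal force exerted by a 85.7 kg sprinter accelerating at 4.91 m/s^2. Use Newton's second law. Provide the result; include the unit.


Newton's second law: F = m * a
F = 85.7 * 4.91 = 420.79 N

420.79 N


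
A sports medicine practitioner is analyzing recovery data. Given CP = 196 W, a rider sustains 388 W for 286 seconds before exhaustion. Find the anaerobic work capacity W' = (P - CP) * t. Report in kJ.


Excess power = 388 - 196 = 192 W
Work above CP = 192 * 286 = 54912 J
W' = 54.912 kJ

54.912 kJ


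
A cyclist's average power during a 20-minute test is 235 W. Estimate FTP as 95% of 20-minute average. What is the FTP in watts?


FTP = 20-min power * 0.95
= 235 * 0.95
= 223.25 W

223.25 W


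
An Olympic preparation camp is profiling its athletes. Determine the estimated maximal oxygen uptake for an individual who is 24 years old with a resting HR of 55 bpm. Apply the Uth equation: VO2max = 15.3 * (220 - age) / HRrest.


HRmax = 220 - 24 = 196
VO2max = 15.3 * (196 / 55)
= 15.3 * 3.5636
= 54.52 mL/kg/min

54.52 mL/kg/min


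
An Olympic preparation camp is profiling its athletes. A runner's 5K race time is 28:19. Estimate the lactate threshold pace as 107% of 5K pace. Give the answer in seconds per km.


Total race time = 28*60 + 19 = 1699 seconds
5K pace = 1699 / 5 = 339.8 sec/km
LT pace = 339.8 * 1.07 = 363.59 sec/km

363.59 s/km


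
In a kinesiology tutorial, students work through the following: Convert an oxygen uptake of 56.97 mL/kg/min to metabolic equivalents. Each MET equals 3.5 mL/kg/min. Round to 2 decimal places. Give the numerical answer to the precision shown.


One MET = 3.5 mL/kg/min
Number of METs = 56.97 / 3.5
= 16.28 METs

16.28 METs


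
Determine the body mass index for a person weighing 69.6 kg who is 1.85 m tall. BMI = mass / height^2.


BMI = mass / height^2
= 69.6 / 1.85^2
= 69.6 / 3.4225
= 20.34 kg/m^2

20.34 kg/m^2


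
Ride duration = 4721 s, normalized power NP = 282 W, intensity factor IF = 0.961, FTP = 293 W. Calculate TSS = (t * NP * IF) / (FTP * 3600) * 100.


Numerator = 4721 * 282 * 0.961 = 1279400.442
Denominator = 293 * 3600 = 1054800
TSS = 1279400.442 / 1054800 * 100
= 121.29

121.29 TSS


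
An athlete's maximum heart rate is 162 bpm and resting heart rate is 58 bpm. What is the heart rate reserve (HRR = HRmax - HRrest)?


HRR = HRmax - HRrest
= 162 - 58
= 104 bpm

104 bpm


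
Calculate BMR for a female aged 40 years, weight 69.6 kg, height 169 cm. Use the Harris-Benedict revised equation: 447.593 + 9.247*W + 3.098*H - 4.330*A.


Substituting values:
W term = 9.247 * 69.6 = 643.5912
H term = 3.098 * 169 = 523.562
A term = 4.330 * 40 = 173.2
BMR = 1441.55 kcal/day

1441.55 kcal/day


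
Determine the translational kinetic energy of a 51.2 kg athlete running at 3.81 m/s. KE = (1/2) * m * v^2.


KE = 0.5 * m * v^2
= 0.5 * 51.2 * 3.81^2
= 0.5 * 51.2 * 14.5161
= 371.61 J

371.61 J


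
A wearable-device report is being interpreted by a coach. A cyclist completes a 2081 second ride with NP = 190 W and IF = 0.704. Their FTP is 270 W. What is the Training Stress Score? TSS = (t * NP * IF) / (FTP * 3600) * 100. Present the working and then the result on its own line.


t * NP * IF = 2081 * 190 * 0.704 = 278354.56
FTP * 3600 = 972000
TSS = (278354.56 / 972000) * 100 = 28.64

28.64 TSS


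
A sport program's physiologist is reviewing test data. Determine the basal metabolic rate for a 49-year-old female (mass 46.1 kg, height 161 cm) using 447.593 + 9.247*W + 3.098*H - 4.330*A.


BMR = 447.593 + 9.247*46.1 + 3.098*161 - 4.330*49
= 1160.49 kcal/day

1160.49 kcal/day


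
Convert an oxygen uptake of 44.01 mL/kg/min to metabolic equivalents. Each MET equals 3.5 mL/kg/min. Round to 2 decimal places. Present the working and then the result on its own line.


One MET = 3.5 mL/kg/min
Number of METs = 44.01 / 3.5
= 12.57 METs

12.57 METs


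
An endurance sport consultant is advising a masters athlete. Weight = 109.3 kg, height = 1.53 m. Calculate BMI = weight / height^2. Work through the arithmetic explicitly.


height^2 = 1.53^2 = 2.3409
BMI = 109.3 / 2.3409 = 46.69 kg/m^2

46.69 kg/m^2


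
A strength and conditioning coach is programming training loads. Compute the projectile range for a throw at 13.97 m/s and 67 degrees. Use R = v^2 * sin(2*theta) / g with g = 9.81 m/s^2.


Two times the angle = 134 degrees
sin(134) = 0.71934
R = 195.1609 * 0.71934 / 9.81 = 14.311 m

14.311 m


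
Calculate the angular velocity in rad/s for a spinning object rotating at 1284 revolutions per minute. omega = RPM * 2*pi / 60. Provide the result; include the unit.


omega = RPM * 2*pi / 60
= 1284 * 6.28318531 / 60
= 134.46 rad/s

134.46 rad/s


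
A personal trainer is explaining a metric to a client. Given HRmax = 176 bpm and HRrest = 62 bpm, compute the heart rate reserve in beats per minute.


Heart rate reserve = maximum HR minus resting HR
HRR = 176 - 62 = 114 bpm

114 bpm


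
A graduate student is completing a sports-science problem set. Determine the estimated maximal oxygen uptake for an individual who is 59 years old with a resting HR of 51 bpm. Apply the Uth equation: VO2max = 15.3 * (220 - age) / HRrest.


HRmax = 220 - 59 = 161
VO2max = 15.3 * (161 / 51)
= 15.3 * 3.1569
= 48.3 mL/kg/min

48.3 mL/kg/min


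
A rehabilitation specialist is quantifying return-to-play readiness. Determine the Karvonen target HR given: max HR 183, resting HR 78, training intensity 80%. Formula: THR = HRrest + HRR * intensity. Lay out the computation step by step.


HRR = HRmax - HRrest = 183 - 78 = 105
THR = 78 + 105 * 0.8
= 162.0 bpm

162.0 bpm


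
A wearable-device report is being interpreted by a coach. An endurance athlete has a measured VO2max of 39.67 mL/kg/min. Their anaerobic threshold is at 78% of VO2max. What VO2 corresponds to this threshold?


Anaerobic threshold VO2 = VO2max * 78%
= 39.67 * 0.78
= 30.94 mL/kg/min

30.94 mL/kg/min


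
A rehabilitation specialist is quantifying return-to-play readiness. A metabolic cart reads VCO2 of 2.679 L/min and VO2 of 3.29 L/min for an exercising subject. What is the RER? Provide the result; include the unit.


RER = VCO2 / VO2 = 2.679 / 3.29 = 0.8143

0.8143


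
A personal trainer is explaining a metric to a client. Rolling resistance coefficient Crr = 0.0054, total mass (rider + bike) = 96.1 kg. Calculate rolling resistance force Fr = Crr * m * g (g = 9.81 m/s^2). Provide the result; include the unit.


Fr = Crr * m * g
= 0.0054 * 96.1 * 9.81
= 5.091 N

5.091 N


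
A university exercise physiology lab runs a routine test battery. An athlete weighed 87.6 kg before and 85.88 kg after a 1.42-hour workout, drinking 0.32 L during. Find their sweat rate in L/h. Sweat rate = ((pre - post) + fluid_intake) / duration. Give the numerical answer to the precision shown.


Body mass change = 1.72 kg
Total sweat loss = 1.72 + 0.32 = 2.04 L
Rate = 2.04 / 1.42 = 1.437 L/h

1.437 L/h


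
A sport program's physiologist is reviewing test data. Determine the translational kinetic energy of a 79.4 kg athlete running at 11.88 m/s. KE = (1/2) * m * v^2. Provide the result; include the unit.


KE = 0.5 * m * v^2
= 0.5 * 79.4 * 11.88^2
= 0.5 * 79.4 * 141.1344
= 5603.04 J

5603.04 J


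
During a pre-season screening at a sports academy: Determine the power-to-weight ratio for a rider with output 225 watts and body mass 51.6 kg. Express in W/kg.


P/W = 225 / 51.6 = 4.36 W/kg

4.36 W/kg


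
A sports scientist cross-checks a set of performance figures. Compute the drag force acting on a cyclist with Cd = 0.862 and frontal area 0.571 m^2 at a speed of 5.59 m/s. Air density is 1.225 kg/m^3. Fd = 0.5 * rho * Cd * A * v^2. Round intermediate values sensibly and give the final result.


Step 1: v^2 = 31.2481
Step 2: Fd = 0.5 * 1.225 * 0.862 * 0.571 * 31.2481
= 9.42 N

9.42 N


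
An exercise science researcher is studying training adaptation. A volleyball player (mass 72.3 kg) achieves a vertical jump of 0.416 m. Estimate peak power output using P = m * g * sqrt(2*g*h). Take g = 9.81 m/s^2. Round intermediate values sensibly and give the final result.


2 * g * h = 2 * 9.81 * 0.416 = 8.16192
sqrt(8.16192) = 2.856907 m/s
P = 72.3 * 9.81 * 2.856907 = 2026.3 W

2026.3 W


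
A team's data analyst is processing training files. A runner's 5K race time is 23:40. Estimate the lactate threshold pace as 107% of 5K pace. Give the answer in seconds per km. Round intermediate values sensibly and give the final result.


Total race time = 23*60 + 40 = 1420 seconds
5K pace = 1420 / 5 = 284.0 sec/km
LT pace = 284.0 * 1.07 = 303.88 sec/km

303.88 s/km


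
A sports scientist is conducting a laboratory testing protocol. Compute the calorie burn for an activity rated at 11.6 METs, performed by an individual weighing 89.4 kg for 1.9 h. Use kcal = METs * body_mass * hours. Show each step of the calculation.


Product of METs and mass = 11.6 * 89.4 = 1037.04
Total kcal = 1037.04 * 1.9 = 1970.38 kcal

1970.38 kcal


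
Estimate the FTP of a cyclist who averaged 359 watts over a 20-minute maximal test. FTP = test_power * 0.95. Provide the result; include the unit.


FTP = 359 * 0.95 = 341.05 W

341.05 W


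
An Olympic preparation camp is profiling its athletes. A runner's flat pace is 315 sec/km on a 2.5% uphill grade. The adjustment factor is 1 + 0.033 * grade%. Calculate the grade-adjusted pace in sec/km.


Factor = 1 + 0.033 * 2.5 = 1.0825
Adjusted pace = 315 * 1.0825
= 340.99 sec/km

340.99 s/km


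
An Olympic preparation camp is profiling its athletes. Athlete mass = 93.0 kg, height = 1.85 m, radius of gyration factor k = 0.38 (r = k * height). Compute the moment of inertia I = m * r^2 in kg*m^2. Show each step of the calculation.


r = k * height = 0.38 * 1.85 = 0.703 m
r^2 = 0.703^2 = 0.494209
I = 93.0 * 0.494209 = 45.961 kg*m^2

45.961 kg*m^2


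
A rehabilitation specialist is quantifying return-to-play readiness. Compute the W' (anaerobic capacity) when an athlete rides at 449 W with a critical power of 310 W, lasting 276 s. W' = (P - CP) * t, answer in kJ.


Above-CP power = 139 W
Duration = 276 s
W' = 139 * 276 = 38364 J
Convert: 38364 / 1000 = 38.364 kJ

38.364 kJ


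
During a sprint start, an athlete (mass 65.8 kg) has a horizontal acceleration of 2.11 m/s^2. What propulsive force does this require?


Propulsive force = mass * acceleration
= 65.8 kg * 2.11 m/s^2
= 138.84 N

138.84 N


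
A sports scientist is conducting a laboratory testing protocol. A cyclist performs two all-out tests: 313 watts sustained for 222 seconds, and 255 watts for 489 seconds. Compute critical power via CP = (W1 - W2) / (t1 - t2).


W1 = P1 * t1 = 313 * 222 = 69486 J
W2 = P2 * t2 = 255 * 489 = 124695 J
CP = (69486 - 124695) / (222 - 489)
= 206.78 W

206.78 W


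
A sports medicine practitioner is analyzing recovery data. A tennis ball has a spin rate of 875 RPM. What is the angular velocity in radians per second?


Convert RPM to rad/s: multiply by 2*pi and divide by 60
omega = 875 * 2 * pi / 60
= 91.63 rad/s

91.63 rad/s


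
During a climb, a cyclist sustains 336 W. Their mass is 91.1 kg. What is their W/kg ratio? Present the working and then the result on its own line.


Power-to-weight = 336 W / 91.1 kg
= 3.688 W/kg

3.688 W/kg


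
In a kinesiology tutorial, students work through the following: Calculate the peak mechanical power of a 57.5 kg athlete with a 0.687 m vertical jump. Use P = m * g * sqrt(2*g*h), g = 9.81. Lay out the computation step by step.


First, sqrt(2gh) = sqrt(2 * 9.81 * 0.687)
= sqrt(13.47894) = 3.671368 m/s
Power = 57.5 * 9.81 * 3.671368 = 2070.93 W

2070.93 W


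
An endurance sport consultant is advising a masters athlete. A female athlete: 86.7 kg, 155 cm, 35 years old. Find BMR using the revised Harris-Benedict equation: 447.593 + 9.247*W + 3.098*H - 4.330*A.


Intercept = 447.593
Weight contribution = 9.247 * 86.7 = 801.7149
Height contribution = 3.098 * 155 = 480.19
Age contribution = 4.33 * 35 = 151.55
BMR = 447.593 + 801.7149 + 480.19 - 151.55
= 1577.95 kcal/day

1577.95 kcal/day


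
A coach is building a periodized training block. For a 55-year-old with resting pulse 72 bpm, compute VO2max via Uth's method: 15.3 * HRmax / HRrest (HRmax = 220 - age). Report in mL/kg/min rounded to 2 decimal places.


Step 1: HRmax = 220 - 55 = 165 bpm
Step 2: Ratio = 165 / 72 = 2.2917
Step 3: VO2max = 15.3 * 2.2917 = 35.06 mL/kg/min

35.06 mL/kg/min
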